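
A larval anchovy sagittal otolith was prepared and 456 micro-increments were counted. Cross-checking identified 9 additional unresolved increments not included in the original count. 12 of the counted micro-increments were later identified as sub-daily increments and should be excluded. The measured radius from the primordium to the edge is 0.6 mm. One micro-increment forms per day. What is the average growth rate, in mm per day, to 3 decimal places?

0.001 mm per day

True micro-increment count = 456 − 12 + 9 = 453.
Mean rate = 0.6 mm / 453 days ≈ 0.001 mm per day.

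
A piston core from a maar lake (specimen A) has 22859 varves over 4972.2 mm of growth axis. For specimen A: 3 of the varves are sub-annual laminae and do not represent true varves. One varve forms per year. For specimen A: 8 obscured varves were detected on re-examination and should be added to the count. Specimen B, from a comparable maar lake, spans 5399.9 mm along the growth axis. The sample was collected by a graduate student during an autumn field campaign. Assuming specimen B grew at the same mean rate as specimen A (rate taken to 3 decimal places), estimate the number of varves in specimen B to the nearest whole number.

Specimen A: correcting the raw count gives 22859 − 3 + 8 = 22864 true varves.
A: 4972.2 mm over 22864 years gives 4972.2 / 22864 ≈ 0.217 mm/yr.
Specimen B: 5399.9 mm / 0.217 mm per year = 24884.33 years ≈ 24884 varves.

24884 varves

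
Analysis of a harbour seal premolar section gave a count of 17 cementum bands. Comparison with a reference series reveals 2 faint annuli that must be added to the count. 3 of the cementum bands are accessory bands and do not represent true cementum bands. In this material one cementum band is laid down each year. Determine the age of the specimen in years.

16 yr

Correcting the raw count gives 17 − 3 + 2 = 16 true cementum bands.
One cementum band per year makes the duration 16 years.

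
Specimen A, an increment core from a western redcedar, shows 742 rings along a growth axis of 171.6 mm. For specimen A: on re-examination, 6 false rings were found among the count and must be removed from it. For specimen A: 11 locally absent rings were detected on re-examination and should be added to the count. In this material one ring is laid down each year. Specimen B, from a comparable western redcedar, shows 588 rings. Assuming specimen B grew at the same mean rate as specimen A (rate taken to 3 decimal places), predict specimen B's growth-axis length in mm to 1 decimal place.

Specimen A: adjusted count: 742 − 6 + 11 = 747 rings.
A: 171.6 mm over 747 years gives 171.6 / 747 ≈ 0.230 mm per year.
Length of B = 0.230 × 588 = 135.2 mm.

135.2 mm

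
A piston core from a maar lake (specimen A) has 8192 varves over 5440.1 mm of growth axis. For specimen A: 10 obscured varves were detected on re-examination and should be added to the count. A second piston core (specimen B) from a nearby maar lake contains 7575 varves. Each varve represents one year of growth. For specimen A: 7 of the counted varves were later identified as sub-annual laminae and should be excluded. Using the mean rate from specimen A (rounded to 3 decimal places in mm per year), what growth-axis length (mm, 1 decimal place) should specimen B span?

Specimen A: after corrections the count is 8192 − 7 + 10 = 8195 varves.
A: Mean rate = 5440.1 mm / 8195 years ≈ 0.664 mm per year.
For B, 0.664 mm/year × 7575 years = 5029.8 mm.

5029.8 mm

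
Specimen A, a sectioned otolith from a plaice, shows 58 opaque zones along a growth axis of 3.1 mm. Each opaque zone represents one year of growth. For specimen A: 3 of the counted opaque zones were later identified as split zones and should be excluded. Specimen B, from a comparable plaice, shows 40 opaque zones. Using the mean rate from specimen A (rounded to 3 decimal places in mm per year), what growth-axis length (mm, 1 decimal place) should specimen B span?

2.2 mm

Specimen A: correcting the raw count gives 58 − 3 = 55 true opaque zones.
A: 3.1 mm over 55 years gives 3.1 / 55 ≈ 0.056 mm/yr.
Length of B = 0.056 × 40 = 2.2 mm.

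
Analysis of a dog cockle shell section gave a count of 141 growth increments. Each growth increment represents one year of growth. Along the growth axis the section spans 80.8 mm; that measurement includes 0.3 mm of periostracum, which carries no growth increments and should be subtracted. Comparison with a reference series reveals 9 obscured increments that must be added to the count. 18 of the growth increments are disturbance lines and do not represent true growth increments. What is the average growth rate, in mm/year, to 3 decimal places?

0.610 mm/year

After corrections the count is 141 − 18 + 9 = 132 growth increments.
Net length = 80.8 − 0.3 = 80.5 mm.
Mean rate = 80.5 mm / 132 years ≈ 0.610 mm/year.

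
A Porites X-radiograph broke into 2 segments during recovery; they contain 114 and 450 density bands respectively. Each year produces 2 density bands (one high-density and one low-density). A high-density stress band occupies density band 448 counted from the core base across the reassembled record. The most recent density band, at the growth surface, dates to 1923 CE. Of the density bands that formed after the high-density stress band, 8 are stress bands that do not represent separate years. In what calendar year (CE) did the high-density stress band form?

Total density bands = 114 + 450 = 564.
Between density band 448 and the growth surface there are 564 − 448 = 116 density bands.
Excluding 8 false density bands: 116 − 8 = 108.
108 density bands at 2 per year is 108 / 2 = 54 years.
1923 − 54 = 1869 CE.

1869 CE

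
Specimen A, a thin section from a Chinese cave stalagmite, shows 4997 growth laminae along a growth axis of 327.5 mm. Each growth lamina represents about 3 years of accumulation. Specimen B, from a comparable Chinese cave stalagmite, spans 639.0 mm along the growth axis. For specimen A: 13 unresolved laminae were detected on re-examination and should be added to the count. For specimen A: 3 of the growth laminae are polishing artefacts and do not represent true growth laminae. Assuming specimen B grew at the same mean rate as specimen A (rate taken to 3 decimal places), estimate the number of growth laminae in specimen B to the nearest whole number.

9682 growth laminae

Specimen A: true growth lamina count = 4997 − 3 + 13 = 5007.
Specimen A: multiplying by 3 years per growth lamina: 5007 × 3 = 15021 years.
A: 327.5 mm over 15021 years gives 327.5 / 15021 ≈ 0.022 mm/yr.
B spans 639.0 / 0.022 = 29045.45 years; at 3 years per growth lamina that is 29045.45 / 3 ≈ 9682 growth laminae.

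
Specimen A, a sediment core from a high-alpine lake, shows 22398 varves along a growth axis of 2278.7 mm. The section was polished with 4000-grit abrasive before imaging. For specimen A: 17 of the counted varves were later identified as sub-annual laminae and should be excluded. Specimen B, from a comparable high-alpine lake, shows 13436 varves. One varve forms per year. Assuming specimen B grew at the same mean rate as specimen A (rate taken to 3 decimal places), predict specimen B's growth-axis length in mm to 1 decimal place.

1370.5 mm

Specimen A: after corrections the count is 22398 − 17 = 22381 varves.
A: Extension rate ≈ 2278.7 / 22381 = 0.102 mm/year.
Length of B = 0.102 × 13436 = 1370.5 mm.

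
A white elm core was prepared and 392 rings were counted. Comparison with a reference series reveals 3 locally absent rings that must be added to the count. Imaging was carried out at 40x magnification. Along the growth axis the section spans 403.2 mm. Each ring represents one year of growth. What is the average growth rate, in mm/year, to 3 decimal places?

1.021 mm/year

Adjusted count: 392 + 3 = 395 rings.
Mean rate = 403.2 mm / 395 years ≈ 1.021 mm/year.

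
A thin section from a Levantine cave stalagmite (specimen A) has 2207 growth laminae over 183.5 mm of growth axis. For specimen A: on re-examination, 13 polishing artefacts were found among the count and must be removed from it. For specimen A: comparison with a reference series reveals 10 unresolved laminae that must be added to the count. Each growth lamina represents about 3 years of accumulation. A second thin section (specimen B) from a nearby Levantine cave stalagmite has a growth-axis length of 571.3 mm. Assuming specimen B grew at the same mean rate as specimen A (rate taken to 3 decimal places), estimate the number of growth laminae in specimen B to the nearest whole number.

6801 growth laminae

Specimen A: adjusted count: 2207 − 13 + 10 = 2204 growth laminae.
Specimen A: 2204 growth laminae at 3 years each span 2204 × 3 = 6612 years.
A: Mean rate = 183.5 mm / 6612 years ≈ 0.028 mm/yr.
Specimen B: 571.3 mm / 0.028 mm per year = 20403.57 years; at 3 years per growth lamina that is 20403.57 / 3 ≈ 6801 growth laminae.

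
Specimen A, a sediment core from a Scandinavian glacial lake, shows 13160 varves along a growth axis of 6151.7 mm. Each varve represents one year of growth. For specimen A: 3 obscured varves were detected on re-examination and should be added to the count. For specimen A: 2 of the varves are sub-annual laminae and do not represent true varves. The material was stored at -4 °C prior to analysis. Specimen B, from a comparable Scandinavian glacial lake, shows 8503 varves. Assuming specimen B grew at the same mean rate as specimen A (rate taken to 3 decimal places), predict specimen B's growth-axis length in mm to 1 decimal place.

Specimen A: true varve count = 13160 − 2 + 3 = 13161.
A: Extension rate ≈ 6151.7 / 13161 = 0.467 mm per year.
B's length ≈ 0.467 × 8503 = 3970.9 mm.

3970.9 mm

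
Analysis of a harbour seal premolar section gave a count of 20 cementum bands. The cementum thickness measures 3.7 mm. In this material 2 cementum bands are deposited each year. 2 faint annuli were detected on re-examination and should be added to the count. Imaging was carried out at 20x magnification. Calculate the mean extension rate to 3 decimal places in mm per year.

Adjusted count: 20 + 2 = 22 cementum bands.
22 cementum bands at 2 per year is 22 / 2 = 11 years.
Mean rate = 3.7 mm / 11 years ≈ 0.336 mm per year.

0.336 mm per year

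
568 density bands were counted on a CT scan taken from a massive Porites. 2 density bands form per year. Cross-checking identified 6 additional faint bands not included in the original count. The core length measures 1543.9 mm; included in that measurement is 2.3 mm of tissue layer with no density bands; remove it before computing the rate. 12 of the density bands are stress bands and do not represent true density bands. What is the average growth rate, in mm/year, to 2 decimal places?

5.49 mm/year

Adjusted count: 568 − 12 + 6 = 562 density bands.
562 density bands at 2 per year is 562 / 2 = 281 years.
The growth record spans 1543.9 − 2.3 = 1541.6 mm.
Extension rate ≈ 1541.6 / 281 = 5.49 mm/year.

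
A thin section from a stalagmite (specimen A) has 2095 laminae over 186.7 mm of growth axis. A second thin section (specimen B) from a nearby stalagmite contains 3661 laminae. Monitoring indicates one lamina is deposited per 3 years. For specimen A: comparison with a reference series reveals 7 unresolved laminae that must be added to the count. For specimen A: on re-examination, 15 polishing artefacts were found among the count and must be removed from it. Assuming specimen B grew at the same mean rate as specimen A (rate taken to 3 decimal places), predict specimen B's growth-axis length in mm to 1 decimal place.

329.5 mm

Specimen A: adjusted count: 2095 − 15 + 7 = 2087 laminae.
Specimen A: at 3 years per lamina, 2087 × 3 = 6261 years.
A: Extension rate ≈ 186.7 / 6261 = 0.030 mm per year.
Specimen B: 3661 laminae at 3 years each span 3661 × 3 = 10983 years. Length of B = 0.030 × 10983 = 329.5 mm.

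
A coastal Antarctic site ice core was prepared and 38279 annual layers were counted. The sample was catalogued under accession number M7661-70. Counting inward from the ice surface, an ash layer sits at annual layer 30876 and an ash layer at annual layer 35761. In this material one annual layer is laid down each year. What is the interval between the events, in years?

Separation: 35761 − 30876 = 4885 annual layers.
That is 4885 years at one annual layer per year.

4885 yr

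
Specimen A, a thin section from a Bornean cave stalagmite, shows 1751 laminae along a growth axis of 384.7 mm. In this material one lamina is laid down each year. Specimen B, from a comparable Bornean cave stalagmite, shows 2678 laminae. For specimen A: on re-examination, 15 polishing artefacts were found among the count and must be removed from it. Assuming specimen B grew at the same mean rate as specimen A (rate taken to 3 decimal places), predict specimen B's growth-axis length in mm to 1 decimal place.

Specimen A: adjusted count: 1751 − 15 = 1736 laminae.
A: Extension rate ≈ 384.7 / 1736 = 0.222 mm per year.
For B, 0.222 mm/year × 2678 years = 594.5 mm.

594.5 mm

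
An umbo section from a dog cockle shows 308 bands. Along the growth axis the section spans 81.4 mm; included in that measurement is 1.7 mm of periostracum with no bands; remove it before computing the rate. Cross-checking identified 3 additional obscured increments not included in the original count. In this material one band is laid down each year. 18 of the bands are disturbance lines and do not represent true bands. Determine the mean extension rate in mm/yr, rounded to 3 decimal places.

0.272 mm/yr

Correcting the raw count gives 308 − 18 + 3 = 293 true bands.
The growth record spans 81.4 − 1.7 = 79.7 mm.
79.7 mm over 293 years gives 79.7 / 293 ≈ 0.272 mm/yr.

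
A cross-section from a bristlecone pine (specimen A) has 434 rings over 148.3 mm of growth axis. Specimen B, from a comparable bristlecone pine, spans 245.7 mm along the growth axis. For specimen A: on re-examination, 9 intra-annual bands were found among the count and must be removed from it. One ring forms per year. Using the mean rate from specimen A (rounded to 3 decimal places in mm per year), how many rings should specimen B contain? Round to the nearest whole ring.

Specimen A: after corrections the count is 434 − 9 = 425 rings.
A: 148.3 mm over 425 years gives 148.3 / 425 ≈ 0.349 mm/yr.
Specimen B: 245.7 mm / 0.349 mm per year = 704.01 years ≈ 704 rings.

704 rings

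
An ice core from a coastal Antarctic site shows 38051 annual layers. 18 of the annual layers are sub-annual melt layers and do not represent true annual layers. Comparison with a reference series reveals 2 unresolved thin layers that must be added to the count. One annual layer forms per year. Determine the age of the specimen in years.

Adjusted count: 38051 − 18 + 2 = 38035 annual layers.
With a one-to-one annual layer periodicity this is 38035 years.

38035 years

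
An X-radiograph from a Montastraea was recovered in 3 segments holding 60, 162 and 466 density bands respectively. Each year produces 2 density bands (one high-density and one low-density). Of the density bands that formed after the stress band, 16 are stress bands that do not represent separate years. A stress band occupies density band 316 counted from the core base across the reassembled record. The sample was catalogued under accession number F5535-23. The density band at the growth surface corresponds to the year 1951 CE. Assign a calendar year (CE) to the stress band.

Total density bands = 60 + 162 + 466 = 688.
688 − 316 = 372 density bands lie beyond the stress band toward the growth surface.
372 − 16 false = 356 true density bands after the stress band.
With 2 density bands per year, 356 / 2 = 178 years.
The density band at the growth surface is 1951 CE, so the stress band dates to 1951 − 178 = 1773 CE.

1773 CE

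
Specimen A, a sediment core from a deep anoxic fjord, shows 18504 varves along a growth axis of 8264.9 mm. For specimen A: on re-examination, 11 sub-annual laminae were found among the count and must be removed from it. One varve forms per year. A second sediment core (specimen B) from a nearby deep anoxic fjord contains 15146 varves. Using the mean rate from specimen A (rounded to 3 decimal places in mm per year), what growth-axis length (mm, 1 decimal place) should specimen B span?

Specimen A: after corrections the count is 18504 − 11 = 18493 varves.
A: Mean rate = 8264.9 mm / 18493 years ≈ 0.447 mm/yr.
For B, 0.447 mm/year × 15146 years = 6770.3 mm.

6770.3 mm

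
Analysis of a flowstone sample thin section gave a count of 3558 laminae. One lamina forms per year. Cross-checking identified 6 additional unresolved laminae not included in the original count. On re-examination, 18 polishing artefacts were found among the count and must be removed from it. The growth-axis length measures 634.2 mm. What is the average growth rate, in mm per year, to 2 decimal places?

0.18 mm per year

After corrections the count is 3558 − 18 + 6 = 3546 laminae.
Extension rate ≈ 634.2 / 3546 = 0.18 mm per year.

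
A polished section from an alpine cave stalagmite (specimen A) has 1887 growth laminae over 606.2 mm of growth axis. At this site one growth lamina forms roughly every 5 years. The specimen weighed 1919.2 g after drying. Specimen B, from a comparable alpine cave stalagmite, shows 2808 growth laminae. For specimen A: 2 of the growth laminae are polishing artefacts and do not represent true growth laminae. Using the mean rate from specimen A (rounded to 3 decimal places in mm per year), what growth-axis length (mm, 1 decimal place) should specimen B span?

Specimen A: true growth lamina count = 1887 − 2 = 1885.
Specimen A: 1885 growth laminae at 5 years each span 1885 × 5 = 9425 years.
A: Extension rate ≈ 606.2 / 9425 = 0.064 mm/yr.
Specimen B: 2808 growth laminae at 5 years each span 2808 × 5 = 14040 years. Length of B = 0.064 × 14040 = 898.6 mm.

898.6 mm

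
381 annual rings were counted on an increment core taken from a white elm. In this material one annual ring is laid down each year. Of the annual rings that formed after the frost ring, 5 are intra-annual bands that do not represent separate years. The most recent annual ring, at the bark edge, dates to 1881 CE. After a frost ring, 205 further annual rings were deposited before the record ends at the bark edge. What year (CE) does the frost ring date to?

1681 CE

There are 205 annual rings younger than the frost ring.
Removing the 5 false annual rings leaves 205 − 5 = 200 true annual rings beyond the frost ring.
The annual ring at the bark edge is 1881 CE, so the frost ring dates to 1881 − 200 = 1681 CE.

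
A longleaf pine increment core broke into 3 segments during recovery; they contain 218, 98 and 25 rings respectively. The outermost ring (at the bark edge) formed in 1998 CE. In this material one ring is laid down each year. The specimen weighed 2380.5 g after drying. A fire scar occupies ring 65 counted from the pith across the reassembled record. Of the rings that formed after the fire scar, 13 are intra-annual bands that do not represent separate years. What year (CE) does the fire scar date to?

1735 CE

Total rings = 218 + 98 + 25 = 341.
341 − 65 = 276 rings lie beyond the fire scar toward the bark edge.
Removing the 13 false rings leaves 276 − 13 = 263 true rings beyond the fire scar.
The ring at the bark edge is 1998 CE, so the fire scar dates to 1998 − 263 = 1735 CE.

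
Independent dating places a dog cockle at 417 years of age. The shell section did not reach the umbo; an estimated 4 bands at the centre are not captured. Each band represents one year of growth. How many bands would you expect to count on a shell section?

Expected bands over 417 years: 417.
Subtracting the 4 bands not captured gives 417 − 4 = 413 bands in the record.

413 bands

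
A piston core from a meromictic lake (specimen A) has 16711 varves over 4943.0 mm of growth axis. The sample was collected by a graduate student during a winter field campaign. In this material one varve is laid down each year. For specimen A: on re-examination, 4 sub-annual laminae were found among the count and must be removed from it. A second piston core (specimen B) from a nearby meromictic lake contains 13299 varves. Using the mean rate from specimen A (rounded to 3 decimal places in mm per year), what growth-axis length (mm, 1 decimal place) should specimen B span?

Specimen A: after corrections the count is 16711 − 4 = 16707 varves.
A: Mean rate = 4943.0 mm / 16707 years ≈ 0.296 mm/year.
B's length ≈ 0.296 × 13299 = 3936.5 mm.

3936.5 mm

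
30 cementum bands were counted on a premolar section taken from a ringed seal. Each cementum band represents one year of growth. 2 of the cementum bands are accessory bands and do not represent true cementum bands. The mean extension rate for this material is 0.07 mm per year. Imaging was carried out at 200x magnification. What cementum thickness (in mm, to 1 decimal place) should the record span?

2.0 mm

Correcting the raw count gives 30 − 2 = 28 true cementum bands.
Length ≈ 0.07 × 28 = 2.0 mm.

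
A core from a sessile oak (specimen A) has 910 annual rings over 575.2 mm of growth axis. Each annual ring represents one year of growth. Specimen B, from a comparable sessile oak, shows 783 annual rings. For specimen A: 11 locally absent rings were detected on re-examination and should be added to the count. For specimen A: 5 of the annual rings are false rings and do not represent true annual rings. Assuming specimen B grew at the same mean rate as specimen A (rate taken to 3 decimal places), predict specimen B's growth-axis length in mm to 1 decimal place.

491.7 mm

Specimen A: after corrections the count is 910 − 5 + 11 = 916 annual rings.
A: Extension rate ≈ 575.2 / 916 = 0.628 mm/year.
B's length ≈ 0.628 × 783 = 491.7 mm.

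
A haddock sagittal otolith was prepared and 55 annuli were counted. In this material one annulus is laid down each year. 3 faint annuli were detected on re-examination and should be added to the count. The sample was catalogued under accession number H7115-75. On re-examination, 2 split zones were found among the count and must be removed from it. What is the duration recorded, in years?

Correcting the raw count gives 55 − 2 + 3 = 56 true annuli.
One annulus per year makes the duration 56 years.

56 years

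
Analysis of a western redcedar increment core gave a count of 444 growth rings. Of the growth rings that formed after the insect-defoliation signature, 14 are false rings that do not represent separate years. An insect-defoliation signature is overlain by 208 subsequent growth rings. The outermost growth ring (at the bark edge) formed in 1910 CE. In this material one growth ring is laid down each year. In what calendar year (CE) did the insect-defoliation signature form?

1716 CE

208 growth rings formed after the insect-defoliation signature.
208 − 14 false = 194 true growth rings after the insect-defoliation signature.
Counting back 194 years from 1910 CE places the insect-defoliation signature in 1910 − 194 = 1716 CE.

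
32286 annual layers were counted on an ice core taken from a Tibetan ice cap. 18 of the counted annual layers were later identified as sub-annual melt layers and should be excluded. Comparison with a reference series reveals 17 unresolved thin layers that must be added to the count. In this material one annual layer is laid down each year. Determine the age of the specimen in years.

32285 yr

Adjusted count: 32286 − 18 + 17 = 32285 annual layers.
At one annual layer per year, that is 32285 years.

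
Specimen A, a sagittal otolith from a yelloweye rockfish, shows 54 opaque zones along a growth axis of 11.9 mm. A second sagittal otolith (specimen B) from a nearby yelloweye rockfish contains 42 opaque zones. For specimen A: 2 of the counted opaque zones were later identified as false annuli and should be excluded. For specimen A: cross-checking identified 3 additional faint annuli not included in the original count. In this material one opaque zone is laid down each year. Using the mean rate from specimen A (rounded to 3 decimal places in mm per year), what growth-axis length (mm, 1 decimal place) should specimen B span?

9.1 mm

Specimen A: adjusted count: 54 − 2 + 3 = 55 opaque zones.
A: Mean rate = 11.9 mm / 55 years ≈ 0.216 mm per year.
For B, 0.216 mm/year × 42 years = 9.1 mm.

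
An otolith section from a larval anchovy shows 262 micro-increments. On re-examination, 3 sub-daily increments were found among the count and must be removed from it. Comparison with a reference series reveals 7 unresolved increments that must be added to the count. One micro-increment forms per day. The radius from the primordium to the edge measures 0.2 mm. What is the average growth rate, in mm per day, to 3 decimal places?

0.001 mm per day

Correcting the raw count gives 262 − 3 + 7 = 266 true micro-increments.
0.2 mm over 266 days gives 0.2 / 266 ≈ 0.001 mm per day.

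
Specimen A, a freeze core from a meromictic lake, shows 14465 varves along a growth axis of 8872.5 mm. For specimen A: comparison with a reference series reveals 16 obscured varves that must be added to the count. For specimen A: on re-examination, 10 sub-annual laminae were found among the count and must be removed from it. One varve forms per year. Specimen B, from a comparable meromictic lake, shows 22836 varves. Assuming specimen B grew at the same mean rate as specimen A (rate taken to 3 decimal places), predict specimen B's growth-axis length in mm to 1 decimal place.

Specimen A: after corrections the count is 14465 − 10 + 16 = 14471 varves.
A: Mean rate = 8872.5 mm / 14471 years ≈ 0.613 mm/year.
B's length ≈ 0.613 × 22836 = 13998.5 mm.

13998.5 mm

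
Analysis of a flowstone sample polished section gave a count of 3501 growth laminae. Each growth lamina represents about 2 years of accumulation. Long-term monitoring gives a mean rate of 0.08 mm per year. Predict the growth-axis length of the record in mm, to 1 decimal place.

560.2 mm

At 2 years per growth lamina, 3501 × 2 = 7002 years.
Predicted length = 0.08 mm/year × 7002 years = 560.2 mm.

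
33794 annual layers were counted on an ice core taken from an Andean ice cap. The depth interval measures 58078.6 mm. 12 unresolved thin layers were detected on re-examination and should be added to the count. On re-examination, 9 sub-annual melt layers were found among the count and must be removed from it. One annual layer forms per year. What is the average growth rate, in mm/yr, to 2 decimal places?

After corrections the count is 33794 − 9 + 12 = 33797 annual layers.
Extension rate ≈ 58078.6 / 33797 = 1.72 mm/yr.

1.72 mm/yr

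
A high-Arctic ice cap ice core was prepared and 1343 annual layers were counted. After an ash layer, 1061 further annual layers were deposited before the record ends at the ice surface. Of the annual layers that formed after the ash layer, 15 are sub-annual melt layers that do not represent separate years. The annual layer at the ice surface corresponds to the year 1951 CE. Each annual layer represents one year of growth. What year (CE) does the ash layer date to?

905 CE

1061 annual layers post-date the ash layer.
Excluding 15 false annual layers: 1061 − 15 = 1046.
The annual layer at the ice surface is 1951 CE, so the ash layer dates to 1951 − 1046 = 905 CE.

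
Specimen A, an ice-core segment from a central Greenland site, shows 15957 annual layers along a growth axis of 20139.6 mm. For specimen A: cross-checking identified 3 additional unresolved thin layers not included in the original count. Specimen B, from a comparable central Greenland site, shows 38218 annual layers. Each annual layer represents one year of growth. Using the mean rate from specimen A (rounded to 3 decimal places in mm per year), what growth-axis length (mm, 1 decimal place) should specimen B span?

Specimen A: correcting the raw count gives 15957 + 3 = 15960 true annual layers.
A: Mean rate = 20139.6 mm / 15960 years ≈ 1.262 mm per year.
Length of B = 1.262 × 38218 = 48231.1 mm.

48231.1 mm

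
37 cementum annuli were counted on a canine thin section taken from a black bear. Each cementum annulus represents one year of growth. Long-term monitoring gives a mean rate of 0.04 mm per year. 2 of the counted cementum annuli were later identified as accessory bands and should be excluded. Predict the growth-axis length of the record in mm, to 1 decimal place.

1.4 mm

True cementum annulus count = 37 − 2 = 35.
Length ≈ 0.04 × 35 = 1.4 mm.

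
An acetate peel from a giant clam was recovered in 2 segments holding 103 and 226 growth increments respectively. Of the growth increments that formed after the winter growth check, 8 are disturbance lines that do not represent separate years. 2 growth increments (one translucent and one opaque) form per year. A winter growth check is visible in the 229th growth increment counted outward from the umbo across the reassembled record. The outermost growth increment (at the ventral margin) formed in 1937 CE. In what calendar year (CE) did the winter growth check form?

1891 CE

Total growth increments = 103 + 226 = 329.
329 − 229 = 100 growth increments lie beyond the winter growth check toward the ventral margin.
Excluding 8 false growth increments: 100 − 8 = 92.
Dividing by 2 growth increments per year: 92 / 2 = 46 years.
Counting back 46 years from 1937 CE places the winter growth check in 1937 − 46 = 1891 CE.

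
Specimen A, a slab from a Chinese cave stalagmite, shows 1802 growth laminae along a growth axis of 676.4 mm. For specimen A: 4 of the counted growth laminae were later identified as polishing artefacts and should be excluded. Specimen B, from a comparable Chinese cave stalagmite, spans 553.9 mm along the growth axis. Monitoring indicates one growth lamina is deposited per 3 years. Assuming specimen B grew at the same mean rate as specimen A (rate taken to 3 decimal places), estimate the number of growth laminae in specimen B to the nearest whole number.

1477 growth laminae

Specimen A: correcting the raw count gives 1802 − 4 = 1798 true growth laminae.
Specimen A: at 3 years per growth lamina, 1798 × 3 = 5394 years.
A: 676.4 mm over 5394 years gives 676.4 / 5394 ≈ 0.125 mm/yr.
Specimen B: 553.9 mm / 0.125 mm per year = 4431.20 years; at 3 years per growth lamina that is 4431.20 / 3 ≈ 1477 growth laminae.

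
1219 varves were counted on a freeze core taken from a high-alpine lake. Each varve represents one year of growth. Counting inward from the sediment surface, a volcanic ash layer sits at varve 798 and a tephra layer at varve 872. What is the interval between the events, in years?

Separation: 872 − 798 = 74 varves.
At one varve per year, 74 years elapsed between them.

74 yr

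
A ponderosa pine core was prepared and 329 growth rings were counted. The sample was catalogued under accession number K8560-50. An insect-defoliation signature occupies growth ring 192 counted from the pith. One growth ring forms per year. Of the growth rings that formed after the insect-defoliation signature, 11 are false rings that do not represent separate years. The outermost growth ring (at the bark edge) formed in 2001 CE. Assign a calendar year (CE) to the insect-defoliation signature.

1875 CE

Between growth ring 192 and the bark edge there are 329 − 192 = 137 growth rings.
137 − 11 false = 126 true growth rings after the insect-defoliation signature.
The growth ring at the bark edge is 2001 CE, so the insect-defoliation signature dates to 2001 − 126 = 1875 CE.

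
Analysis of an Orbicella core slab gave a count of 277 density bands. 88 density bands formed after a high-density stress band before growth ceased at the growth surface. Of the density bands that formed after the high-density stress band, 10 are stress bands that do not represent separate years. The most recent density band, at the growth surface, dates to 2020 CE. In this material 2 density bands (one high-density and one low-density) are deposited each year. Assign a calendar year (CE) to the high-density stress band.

88 density bands post-date the high-density stress band.
Excluding 10 false density bands: 88 − 10 = 78.
Dividing by 2 density bands per year: 78 / 2 = 39 years.
The density band at the growth surface is 2020 CE, so the high-density stress band dates to 2020 − 39 = 1981 CE.

1981 CE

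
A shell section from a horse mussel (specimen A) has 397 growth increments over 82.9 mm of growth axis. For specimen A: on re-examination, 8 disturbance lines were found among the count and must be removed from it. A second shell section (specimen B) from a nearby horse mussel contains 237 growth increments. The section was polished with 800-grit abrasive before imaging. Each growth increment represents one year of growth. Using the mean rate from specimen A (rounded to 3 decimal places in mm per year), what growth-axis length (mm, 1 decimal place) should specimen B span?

50.5 mm

Specimen A: adjusted count: 397 − 8 = 389 growth increments.
A: Extension rate ≈ 82.9 / 389 = 0.213 mm/yr.
B's length ≈ 0.213 × 237 = 50.5 mm.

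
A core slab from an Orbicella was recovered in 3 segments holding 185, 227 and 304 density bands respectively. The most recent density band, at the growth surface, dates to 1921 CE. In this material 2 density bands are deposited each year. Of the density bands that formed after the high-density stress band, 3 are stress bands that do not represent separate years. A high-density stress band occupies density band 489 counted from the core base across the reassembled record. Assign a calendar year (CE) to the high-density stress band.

1809 CE

Total density bands = 185 + 227 + 304 = 716.
Between density band 489 and the growth surface there are 716 − 489 = 227 density bands.
Excluding 3 false density bands: 227 − 3 = 224.
With 2 density bands per year, 224 / 2 = 112 years.
Counting back 112 years from 1921 CE places the high-density stress band in 1921 − 112 = 1809 CE.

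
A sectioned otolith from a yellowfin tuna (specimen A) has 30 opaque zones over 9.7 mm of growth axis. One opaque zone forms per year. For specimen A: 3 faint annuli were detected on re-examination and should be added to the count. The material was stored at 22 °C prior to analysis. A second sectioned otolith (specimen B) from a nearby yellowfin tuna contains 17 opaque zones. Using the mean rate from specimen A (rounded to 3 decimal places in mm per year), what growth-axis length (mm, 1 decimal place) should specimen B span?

Specimen A: true opaque zone count = 30 + 3 = 33.
A: Extension rate ≈ 9.7 / 33 = 0.294 mm/yr.
For B, 0.294 mm/year × 17 years = 5.0 mm.

5.0 mm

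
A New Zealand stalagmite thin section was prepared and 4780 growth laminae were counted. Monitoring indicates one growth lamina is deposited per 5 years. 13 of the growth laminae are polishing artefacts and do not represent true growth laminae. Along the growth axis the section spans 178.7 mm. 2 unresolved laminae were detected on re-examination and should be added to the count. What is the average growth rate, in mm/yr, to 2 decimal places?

0.01 mm/yr

True growth lamina count = 4780 − 13 + 2 = 4769.
4769 growth laminae at 5 years each span 4769 × 5 = 23845 years.
Extension rate ≈ 178.7 / 23845 = 0.01 mm/yr.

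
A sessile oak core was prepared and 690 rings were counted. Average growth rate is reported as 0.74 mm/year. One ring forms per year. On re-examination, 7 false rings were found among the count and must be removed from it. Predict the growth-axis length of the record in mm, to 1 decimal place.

After corrections the count is 690 − 7 = 683 rings.
Predicted length = 0.74 mm/year × 683 years = 505.4 mm.

505.4 mm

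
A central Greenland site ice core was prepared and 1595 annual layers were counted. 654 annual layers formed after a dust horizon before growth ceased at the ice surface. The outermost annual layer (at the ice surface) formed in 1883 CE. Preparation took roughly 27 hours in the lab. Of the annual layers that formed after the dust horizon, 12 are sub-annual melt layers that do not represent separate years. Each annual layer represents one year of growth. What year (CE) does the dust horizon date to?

1241 CE

There are 654 annual layers younger than the dust horizon.
Removing the 12 false annual layers leaves 654 − 12 = 642 true annual layers beyond the dust horizon.
The annual layer at the ice surface is 1883 CE, so the dust horizon dates to 1883 − 642 = 1241 CE.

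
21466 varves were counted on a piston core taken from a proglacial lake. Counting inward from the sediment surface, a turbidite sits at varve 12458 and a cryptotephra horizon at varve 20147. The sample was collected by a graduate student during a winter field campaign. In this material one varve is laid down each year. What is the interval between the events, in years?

The two markers are separated by 20147 − 12458 = 7689 varves.
At one varve per year, 7689 years elapsed between them.

7689 years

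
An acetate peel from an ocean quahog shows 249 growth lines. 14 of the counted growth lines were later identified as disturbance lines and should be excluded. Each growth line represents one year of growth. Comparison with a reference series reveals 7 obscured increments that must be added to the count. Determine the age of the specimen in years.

242 yr

True growth line count = 249 − 14 + 7 = 242.
At one growth line per year, that is 242 years.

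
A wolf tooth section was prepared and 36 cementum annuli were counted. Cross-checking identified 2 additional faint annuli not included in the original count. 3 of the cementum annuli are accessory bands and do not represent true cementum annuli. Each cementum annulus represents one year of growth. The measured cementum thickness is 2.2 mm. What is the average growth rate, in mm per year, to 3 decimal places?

True cementum annulus count = 36 − 3 + 2 = 35.
Extension rate ≈ 2.2 / 35 = 0.063 mm per year.

0.063 mm per year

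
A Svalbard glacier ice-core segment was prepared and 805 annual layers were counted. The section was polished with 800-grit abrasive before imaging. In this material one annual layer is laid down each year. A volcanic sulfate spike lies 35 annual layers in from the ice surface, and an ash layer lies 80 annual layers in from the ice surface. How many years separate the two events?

45 years

80 − 35 = 45 annual layers lie between the two events.
At one annual layer per year, 45 years elapsed between them.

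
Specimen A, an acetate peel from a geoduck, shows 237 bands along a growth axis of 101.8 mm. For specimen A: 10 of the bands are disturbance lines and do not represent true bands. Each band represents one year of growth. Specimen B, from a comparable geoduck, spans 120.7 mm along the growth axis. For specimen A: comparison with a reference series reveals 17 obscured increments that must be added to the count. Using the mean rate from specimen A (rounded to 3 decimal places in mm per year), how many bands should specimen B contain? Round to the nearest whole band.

Specimen A: adjusted count: 237 − 10 + 17 = 244 bands.
A: Extension rate ≈ 101.8 / 244 = 0.417 mm per year.
Specimen B: 120.7 mm / 0.417 mm per year = 289.45 years ≈ 289 bands.

289 bands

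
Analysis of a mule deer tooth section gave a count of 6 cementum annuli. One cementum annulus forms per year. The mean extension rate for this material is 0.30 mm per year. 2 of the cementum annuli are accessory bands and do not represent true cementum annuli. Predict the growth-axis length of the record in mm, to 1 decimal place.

1.2 mm

After corrections the count is 6 − 2 = 4 cementum annuli.
4 years at 0.30 mm/year gives 0.30 × 4 = 1.2 mm.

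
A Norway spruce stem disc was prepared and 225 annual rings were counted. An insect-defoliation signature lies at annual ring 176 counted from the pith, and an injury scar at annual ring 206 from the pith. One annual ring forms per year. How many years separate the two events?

Separation: 206 − 176 = 30 annual rings.
That is 30 years at one annual ring per year.

30 yr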